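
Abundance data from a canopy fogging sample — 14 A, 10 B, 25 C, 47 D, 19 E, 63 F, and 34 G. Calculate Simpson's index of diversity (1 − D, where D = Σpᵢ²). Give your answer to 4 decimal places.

0.8083

Total N = 14+10+25+47+19+63+34 = 212, so the proportions are 0.066038, 0.04717, 0.117925, 0.221698, 0.089623, 0.29717, 0.160377 (working shown to 6 dp, full precision carried).
D = 0.066038² + 0.04717² + 0.117925² + 0.221698² + 0.089623² + 0.29717² + 0.160377² = 0.004361 + 0.002225 + 0.013906 + 0.049150 + 0.008032 + 0.088310 + 0.025721 = 0.191705.
So 1 − D = 0.808295, i.e. 0.8083 to 4 decimal places.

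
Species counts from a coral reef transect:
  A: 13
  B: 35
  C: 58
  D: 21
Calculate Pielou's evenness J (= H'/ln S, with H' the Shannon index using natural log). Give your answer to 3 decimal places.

Total N = 13+35+58+21 = 127, so the proportions are 0.10236, 0.27559, 0.45669, 0.16535 (working shown to 5 dp, full precision carried).
H' = −Σ pᵢ ln pᵢ = −((-0.23331) + (-0.35519) + (-0.35793) + (-0.29758)) = 1.24401.
With S = 4 species, ln S = 1.38629, so J = 1.24401/1.38629 = 0.89737, i.e. 0.897 to 3 decimal places.

0.897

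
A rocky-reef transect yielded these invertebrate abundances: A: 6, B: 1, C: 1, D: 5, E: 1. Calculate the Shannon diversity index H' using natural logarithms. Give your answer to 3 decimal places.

1.296

Total N = 6+1+1+5+1 = 14, so the proportions are 0.42857, 0.07143, 0.07143, 0.35714, 0.07143 (working shown to 5 dp, full precision carried).
Each pᵢ ln pᵢ term: 0.42857×(-0.84730)=-0.36313, 0.07143×(-2.63906)=-0.18850, 0.07143×(-2.63906)=-0.18850, 0.35714×(-1.02962)=-0.36772, 0.07143×(-2.63906)=-0.18850.
Sum = -1.29636, so H' = 1.296.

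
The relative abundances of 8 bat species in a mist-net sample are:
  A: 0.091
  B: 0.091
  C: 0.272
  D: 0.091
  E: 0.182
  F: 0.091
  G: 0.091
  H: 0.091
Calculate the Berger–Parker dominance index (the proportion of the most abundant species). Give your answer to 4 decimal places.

The largest proportion is 0.272, i.e. d = 0.2720 to 4 decimal places.

0.2720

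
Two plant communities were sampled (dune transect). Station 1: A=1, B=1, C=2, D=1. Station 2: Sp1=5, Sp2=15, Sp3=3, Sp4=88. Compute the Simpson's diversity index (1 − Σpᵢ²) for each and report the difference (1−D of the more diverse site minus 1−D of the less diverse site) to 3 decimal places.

0.370

Station 1: N=5, proportions 0.2, 0.2, 0.4, 0.2, giving 1−D = 0.72000 (working shown to 5 dp, full precision carried).
Station 2: N=111, proportions 0.04505, 0.13514, 0.02703, 0.79279, giving 1−D = 0.35046.
Difference = |0.72000 − 0.35046| = 0.36954, i.e. 0.370 to 3 decimal places.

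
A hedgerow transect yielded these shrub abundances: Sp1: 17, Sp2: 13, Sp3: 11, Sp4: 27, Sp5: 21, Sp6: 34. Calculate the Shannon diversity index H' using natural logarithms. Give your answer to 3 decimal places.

Total N = 17+13+11+27+21+34 = 123, so the proportions are 0.13821, 0.10569, 0.08943, 0.21951, 0.17073, 0.27642 (working shown to 5 dp, full precision carried).
Each pᵢ ln pᵢ term: 0.13821×(-1.97897)=-0.27352, 0.10569×(-2.24723)=-0.23751, 0.08943×(-2.41429)=-0.21591, 0.21951×(-1.51635)=-0.33286, 0.17073×(-1.76766)=-0.30180, 0.27642×(-1.28582)=-0.35543.
Sum = -1.71702, so H' = 1.717.

1.717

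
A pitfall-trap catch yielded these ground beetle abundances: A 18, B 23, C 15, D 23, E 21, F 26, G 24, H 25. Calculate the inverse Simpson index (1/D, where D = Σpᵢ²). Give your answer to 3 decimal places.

7.803

Total N = 18+23+15+23+21+26+24+25 = 175, so the proportions are 0.1028571, 0.1314286, 0.0857143, 0.1314286, 0.12, 0.1485714, 0.1371429, 0.1428571 (working shown to 7 dp, full precision carried).
D = 0.1028571² + 0.1314286² + 0.0857143² + 0.1314286² + 0.12² + 0.1485714² + 0.1371429² + 0.1428571² = 0.0105796 + 0.0172735 + 0.0073469 + 0.0172735 + 0.0144000 + 0.0220735 + 0.0188082 + 0.0204082 = 0.1281633.
So 1/D = 7.80255, i.e. 7.803 to 3 decimal places.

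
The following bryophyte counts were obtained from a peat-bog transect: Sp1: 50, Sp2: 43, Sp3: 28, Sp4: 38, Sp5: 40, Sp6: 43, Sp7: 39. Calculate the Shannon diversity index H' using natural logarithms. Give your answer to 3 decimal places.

1.934

Total N = 50+43+28+38+40+43+39 = 281, so the proportions are 0.17794, 0.15302, 0.09964, 0.13523, 0.14235, 0.15302, 0.13879 (working shown to 5 dp, full precision carried).
Each pᵢ ln pᵢ term: 0.17794×(-1.72633)=-0.30718, 0.15302×(-1.87715)=-0.28725, 0.09964×(-2.30615)=-0.22979, 0.13523×(-2.00077)=-0.27057, 0.14235×(-1.94948)=-0.27751, 0.15302×(-1.87715)=-0.28725, 0.13879×(-1.97479)=-0.27408.
Sum = -1.93363, so H' = 1.934.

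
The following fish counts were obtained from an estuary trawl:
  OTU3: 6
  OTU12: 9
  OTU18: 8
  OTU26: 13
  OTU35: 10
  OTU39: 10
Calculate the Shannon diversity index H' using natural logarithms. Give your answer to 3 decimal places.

Total N = 6+9+8+13+10+10 = 56, so the proportions are 0.10714, 0.16071, 0.14286, 0.23214, 0.17857, 0.17857 (working shown to 5 dp, full precision carried).
Each pᵢ ln pᵢ term: 0.10714×(-2.23359)=-0.23931, 0.16071×(-1.82813)=-0.29381, 0.14286×(-1.94591)=-0.27799, 0.23214×(-1.46040)=-0.33902, 0.17857×(-1.72277)=-0.30764, 0.17857×(-1.72277)=-0.30764.
Sum = -1.76540, so H' = 1.765.

1.765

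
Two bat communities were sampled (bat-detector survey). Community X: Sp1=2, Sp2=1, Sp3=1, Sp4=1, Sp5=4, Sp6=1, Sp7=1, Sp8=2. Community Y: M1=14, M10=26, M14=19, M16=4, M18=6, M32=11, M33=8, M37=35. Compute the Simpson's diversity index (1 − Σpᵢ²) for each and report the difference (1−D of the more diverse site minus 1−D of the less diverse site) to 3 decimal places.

0.007

Community X: N=13, proportions 0.153846, 0.076923, 0.076923, 0.076923, 0.307692, 0.076923, 0.076923, 0.153846, giving 1−D = 0.828402 (working shown to 6 dp, full precision carried).
Community Y: N=123, proportions 0.113821, 0.211382, 0.154472, 0.03252, 0.04878, 0.089431, 0.065041, 0.284553, giving 1−D = 0.821865.
Difference = |0.828402 − 0.821865| = 0.006537, i.e. 0.007 to 3 decimal places.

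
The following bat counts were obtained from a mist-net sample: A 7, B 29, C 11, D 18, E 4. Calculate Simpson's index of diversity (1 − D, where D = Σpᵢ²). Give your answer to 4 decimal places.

Total N = 7+29+11+18+4 = 69, so the proportions are 0.101449, 0.42029, 0.15942, 0.26087, 0.057971 (working shown to 6 dp, full precision carried).
D = 0.101449² + 0.42029² + 0.15942² + 0.26087² + 0.057971² = 0.010292 + 0.176644 + 0.025415 + 0.068053 + 0.003361 = 0.283764.
So 1 − D = 0.716236, i.e. 0.7162 to 4 decimal places.

0.7162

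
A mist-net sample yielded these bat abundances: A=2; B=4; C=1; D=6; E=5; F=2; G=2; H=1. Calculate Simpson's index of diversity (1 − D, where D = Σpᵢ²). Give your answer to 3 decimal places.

Total N = 2+4+1+6+5+2+2+1 = 23, so the proportions are 0.08696, 0.17391, 0.04348, 0.26087, 0.21739, 0.08696, 0.08696, 0.04348 (working shown to 5 dp, full precision carried).
D = 0.08696² + 0.17391² + 0.04348² + 0.26087² + 0.21739² + 0.08696² + 0.08696² + 0.04348² = 0.00756 + 0.03025 + 0.00189 + 0.06805 + 0.04726 + 0.00756 + 0.00756 + 0.00189 = 0.17202.
So 1 − D = 0.82798, i.e. 0.828 to 3 decimal places.

0.828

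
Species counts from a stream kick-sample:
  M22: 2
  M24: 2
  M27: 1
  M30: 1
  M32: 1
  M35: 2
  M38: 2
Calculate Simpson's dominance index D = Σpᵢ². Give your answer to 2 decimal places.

0.16

Total N = 2+2+1+1+1+2+2 = 11, so the proportions are 0.1818, 0.1818, 0.0909, 0.0909, 0.0909, 0.1818, 0.1818 (working shown to 4 dp, full precision carried).
D = 0.1818² + 0.1818² + 0.0909² + 0.0909² + 0.0909² + 0.1818² + 0.1818² = 0.0331 + 0.0331 + 0.0083 + 0.0083 + 0.0083 + 0.0331 + 0.0331 = 0.1570.
To 2 decimal places, D = 0.16.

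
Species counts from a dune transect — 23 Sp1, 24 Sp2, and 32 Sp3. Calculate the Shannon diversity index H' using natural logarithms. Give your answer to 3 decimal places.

1.087

Total N = 23+24+32 = 79, so the proportions are 0.29114, 0.3038, 0.40506 (working shown to 5 dp, full precision carried).
Each pᵢ ln pᵢ term: 0.29114×(-1.23395)=-0.35925, 0.3038×(-1.19139)=-0.36194, 0.40506×(-0.90371)=-0.36606.
Sum = -1.08726, so H' = 1.087.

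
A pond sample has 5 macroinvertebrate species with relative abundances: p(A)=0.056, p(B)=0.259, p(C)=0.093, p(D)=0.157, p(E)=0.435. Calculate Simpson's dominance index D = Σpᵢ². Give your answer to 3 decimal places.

0.293

D = 0.056² + 0.259² + 0.093² + 0.157² + 0.435² = 0.00314 + 0.06708 + 0.00865 + 0.02465 + 0.18923 = 0.29274 (working shown to 5 dp, full precision carried).
To 3 decimal places, D = 0.293.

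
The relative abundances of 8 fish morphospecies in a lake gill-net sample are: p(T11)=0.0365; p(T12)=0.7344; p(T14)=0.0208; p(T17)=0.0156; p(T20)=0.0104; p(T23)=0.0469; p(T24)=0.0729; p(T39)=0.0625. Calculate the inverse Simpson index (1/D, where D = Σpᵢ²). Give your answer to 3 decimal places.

D = 0.0365² + 0.7344² + 0.0208² + 0.0156² + 0.0104² + 0.0469² + 0.0729² + 0.0625² = 0.001332 + 0.539343 + 0.000433 + 0.000243 + 0.000108 + 0.002200 + 0.005314 + 0.003906 = 0.552880 (working shown to 6 dp, full precision carried).
So 1/D = 1.80871, i.e. 1.809 to 3 decimal places.

1.809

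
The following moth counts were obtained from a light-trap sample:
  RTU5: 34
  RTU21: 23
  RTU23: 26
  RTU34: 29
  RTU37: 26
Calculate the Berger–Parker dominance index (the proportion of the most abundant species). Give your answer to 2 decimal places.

0.25

Total N = 34+23+26+29+26 = 138, so the proportions are 0.2464, 0.1667, 0.1884, 0.2101, 0.1884 (working shown to 4 dp, full precision carried).
The largest proportion is 0.2464, i.e. d = 0.25 to 2 decimal places.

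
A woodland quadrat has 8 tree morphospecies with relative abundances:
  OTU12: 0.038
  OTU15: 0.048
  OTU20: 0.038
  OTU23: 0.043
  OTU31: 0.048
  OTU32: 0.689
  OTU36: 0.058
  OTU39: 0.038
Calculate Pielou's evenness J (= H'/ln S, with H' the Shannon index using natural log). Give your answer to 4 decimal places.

H' = −Σ pᵢ ln pᵢ = −((-0.124266) + (-0.145755) + (-0.124266) + (-0.135302) + (-0.145755) + (-0.256662) + (-0.165144) + (-0.124266)) = 1.221417 (working shown to 6 dp, full precision carried).
With S = 8 species, ln S = 2.079442, so J = 1.221417/2.079442 = 0.587377, i.e. 0.5874 to 4 decimal places.

0.5874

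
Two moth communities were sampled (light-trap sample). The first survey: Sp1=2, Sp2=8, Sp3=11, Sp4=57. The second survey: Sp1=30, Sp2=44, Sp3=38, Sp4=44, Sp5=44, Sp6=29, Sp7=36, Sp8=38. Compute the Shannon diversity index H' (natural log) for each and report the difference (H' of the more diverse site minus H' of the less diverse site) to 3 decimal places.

The first survey: N=78, proportions 0.02564, 0.10256, 0.14103, 0.73077, giving H' = 0.83296 (working shown to 5 dp, full precision carried).
The second survey: N=303, proportions 0.09901, 0.14521, 0.12541, 0.14521, 0.14521, 0.09571, 0.11881, 0.12541, giving H' = 2.06798.
Difference = |0.83296 − 2.06798| = 1.23502, i.e. 1.235 to 3 decimal places.

1.235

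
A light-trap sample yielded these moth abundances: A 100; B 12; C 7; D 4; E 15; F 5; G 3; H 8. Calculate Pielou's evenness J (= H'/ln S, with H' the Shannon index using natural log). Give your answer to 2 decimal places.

0.62

Total N = 100+12+7+4+15+5+3+8 = 154, so the proportions are 0.6494, 0.0779, 0.0455, 0.026, 0.0974, 0.0325, 0.0195, 0.0519 (working shown to 4 dp, full precision carried).
H' = −Σ pᵢ ln pᵢ = −((-0.2804) + (-0.1989) + (-0.1405) + (-0.0948) + (-0.2268) + (-0.1113) + (-0.0767) + (-0.1536)) = 1.2830.
With S = 8 species, ln S = 2.0794, so J = 1.2830/2.0794 = 0.6170, i.e. 0.62 to 2 decimal places.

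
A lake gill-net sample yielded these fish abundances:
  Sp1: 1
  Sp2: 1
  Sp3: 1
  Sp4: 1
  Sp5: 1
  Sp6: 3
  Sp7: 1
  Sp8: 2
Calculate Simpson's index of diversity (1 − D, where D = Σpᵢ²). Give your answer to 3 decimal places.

0.843

Total N = 1+1+1+1+1+3+1+2 = 11, so the proportions are 0.09091, 0.09091, 0.09091, 0.09091, 0.09091, 0.27273, 0.09091, 0.18182 (working shown to 5 dp, full precision carried).
D = 0.09091² + 0.09091² + 0.09091² + 0.09091² + 0.09091² + 0.27273² + 0.09091² + 0.18182² = 0.00826 + 0.00826 + 0.00826 + 0.00826 + 0.00826 + 0.07438 + 0.00826 + 0.03306 = 0.15702.
So 1 − D = 0.84298, i.e. 0.843 to 3 decimal places.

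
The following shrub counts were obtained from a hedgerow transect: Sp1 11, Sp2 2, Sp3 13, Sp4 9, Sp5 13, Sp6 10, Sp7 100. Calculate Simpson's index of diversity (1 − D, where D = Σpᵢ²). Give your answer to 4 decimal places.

0.5736

Total N = 11+2+13+9+13+10+100 = 158, so the proportions are 0.06962, 0.012658, 0.082278, 0.056962, 0.082278, 0.063291, 0.632911 (working shown to 6 dp, full precision carried).
D = 0.06962² + 0.012658² + 0.082278² + 0.056962² + 0.082278² + 0.063291² + 0.632911² = 0.004847 + 0.000160 + 0.006770 + 0.003245 + 0.006770 + 0.004006 + 0.400577 = 0.426374.
So 1 − D = 0.573626, i.e. 0.5736 to 4 decimal places.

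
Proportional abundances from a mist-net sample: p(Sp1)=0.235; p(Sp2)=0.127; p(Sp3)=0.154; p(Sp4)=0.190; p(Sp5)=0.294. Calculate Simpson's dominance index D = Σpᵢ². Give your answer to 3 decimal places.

D = 0.235² + 0.127² + 0.154² + 0.19² + 0.294² = 0.05522 + 0.01613 + 0.02372 + 0.03610 + 0.08644 = 0.21761 (working shown to 5 dp, full precision carried).
To 3 decimal places, D = 0.218.

0.218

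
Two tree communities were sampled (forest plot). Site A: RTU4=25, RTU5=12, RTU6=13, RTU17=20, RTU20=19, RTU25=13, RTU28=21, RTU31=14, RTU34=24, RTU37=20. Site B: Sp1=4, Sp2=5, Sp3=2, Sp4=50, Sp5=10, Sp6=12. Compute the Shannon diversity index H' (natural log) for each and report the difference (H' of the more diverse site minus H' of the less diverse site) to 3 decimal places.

1.026

Site A: N=181, proportions 0.13812, 0.0663, 0.07182, 0.1105, 0.10497, 0.07182, 0.11602, 0.07735, 0.1326, 0.1105, giving H' = 2.27083 (working shown to 5 dp, full precision carried).
Site B: N=83, proportions 0.04819, 0.06024, 0.0241, 0.60241, 0.12048, 0.14458, giving H' = 1.24505.
Difference = |2.27083 − 1.24505| = 1.02578, i.e. 1.026 to 3 decimal places.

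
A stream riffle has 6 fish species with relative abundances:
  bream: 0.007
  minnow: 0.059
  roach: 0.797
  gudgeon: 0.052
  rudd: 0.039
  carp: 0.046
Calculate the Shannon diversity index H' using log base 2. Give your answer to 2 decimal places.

1.16

Each pᵢ log₂ pᵢ term (working shown to 4 dp, full precision carried): 0.007×(-7.1584)=-0.0501, 0.059×(-4.0831)=-0.2409, 0.797×(-0.3273)=-0.2609, 0.052×(-4.2653)=-0.2218, 0.039×(-4.6804)=-0.1825, 0.046×(-4.4422)=-0.2043.
Sum = -1.1606, so H' = 1.16.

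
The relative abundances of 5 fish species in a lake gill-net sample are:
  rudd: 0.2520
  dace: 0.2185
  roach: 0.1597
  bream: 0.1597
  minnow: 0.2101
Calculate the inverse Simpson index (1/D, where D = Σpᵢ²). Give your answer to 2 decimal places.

D = 0.252² + 0.2185² + 0.1597² + 0.1597² + 0.2101² = 0.063504 + 0.047742 + 0.025504 + 0.025504 + 0.044142 = 0.206396 (working shown to 6 dp, full precision carried).
So 1/D = 4.8450, i.e. 4.85 to 2 decimal places.

4.85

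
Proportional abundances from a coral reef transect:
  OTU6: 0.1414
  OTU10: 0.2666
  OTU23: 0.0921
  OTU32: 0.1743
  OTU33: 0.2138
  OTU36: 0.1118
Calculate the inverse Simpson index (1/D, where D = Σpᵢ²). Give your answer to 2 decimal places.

5.32

D = 0.1414² + 0.2666² + 0.0921² + 0.1743² + 0.2138² + 0.1118² = 0.019994 + 0.071076 + 0.008482 + 0.030380 + 0.045710 + 0.012499 = 0.188142 (working shown to 6 dp, full precision carried).
So 1/D = 5.3151, i.e. 5.32 to 2 decimal places.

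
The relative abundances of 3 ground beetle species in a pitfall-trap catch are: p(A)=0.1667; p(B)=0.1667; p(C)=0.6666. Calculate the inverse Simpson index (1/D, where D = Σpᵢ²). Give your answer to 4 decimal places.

D = 0.1667² + 0.1667² + 0.6666² = 0.0277889 + 0.0277889 + 0.4443556 = 0.4999333 (working shown to 7 dp, full precision carried).
So 1/D = 2.000267, i.e. 2.0003 to 4 decimal places.

2.0003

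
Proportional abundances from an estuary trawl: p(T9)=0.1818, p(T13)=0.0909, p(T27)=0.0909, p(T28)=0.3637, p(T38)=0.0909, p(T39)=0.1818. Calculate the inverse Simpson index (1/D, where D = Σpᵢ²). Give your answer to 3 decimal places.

4.481

D = 0.1818² + 0.0909² + 0.0909² + 0.3637² + 0.0909² + 0.1818² = 0.0330512 + 0.0082628 + 0.0082628 + 0.1322777 + 0.0082628 + 0.0330512 = 0.2231686 (working shown to 7 dp, full precision carried).
So 1/D = 4.48092, i.e. 4.481 to 3 decimal places.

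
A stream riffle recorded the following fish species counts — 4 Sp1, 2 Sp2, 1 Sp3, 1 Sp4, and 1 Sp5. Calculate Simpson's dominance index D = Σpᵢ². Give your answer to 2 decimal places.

Total N = 4+2+1+1+1 = 9, so the proportions are 0.4444, 0.2222, 0.1111, 0.1111, 0.1111 (working shown to 4 dp, full precision carried).
D = 0.4444² + 0.2222² + 0.1111² + 0.1111² + 0.1111² = 0.1975 + 0.0494 + 0.0123 + 0.0123 + 0.0123 = 0.2840.
To 2 decimal places, D = 0.28.

0.28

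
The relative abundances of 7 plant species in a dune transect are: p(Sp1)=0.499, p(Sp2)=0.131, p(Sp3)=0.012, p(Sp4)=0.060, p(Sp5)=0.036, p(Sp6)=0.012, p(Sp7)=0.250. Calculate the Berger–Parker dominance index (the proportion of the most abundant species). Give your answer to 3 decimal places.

The largest proportion is 0.499, i.e. d = 0.499 to 3 decimal places.

0.499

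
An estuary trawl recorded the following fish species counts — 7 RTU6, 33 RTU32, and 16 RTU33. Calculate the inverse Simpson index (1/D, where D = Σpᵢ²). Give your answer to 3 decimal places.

2.250

Total N = 7+33+16 = 56, so the proportions are 0.125, 0.589286, 0.285714 (working shown to 6 dp, full precision carried).
D = 0.125² + 0.589286² + 0.285714² = 0.015625 + 0.347258 + 0.081633 = 0.444515.
So 1/D = 2.24964, i.e. 2.250 to 3 decimal places.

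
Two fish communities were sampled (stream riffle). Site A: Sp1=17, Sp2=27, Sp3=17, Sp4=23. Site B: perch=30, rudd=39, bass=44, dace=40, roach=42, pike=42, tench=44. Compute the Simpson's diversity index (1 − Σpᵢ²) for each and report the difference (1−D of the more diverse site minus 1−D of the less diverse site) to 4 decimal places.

Site A: N=84, proportions 0.202381, 0.321429, 0.202381, 0.27381, giving 1−D = 0.739796 (working shown to 6 dp, full precision carried).
Site B: N=281, proportions 0.106762, 0.13879, 0.156584, 0.142349, 0.149466, 0.149466, 0.156584, giving 1−D = 0.855359.
Difference = |0.739796 − 0.855359| = 0.115563, i.e. 0.1156 to 4 decimal places.

0.1156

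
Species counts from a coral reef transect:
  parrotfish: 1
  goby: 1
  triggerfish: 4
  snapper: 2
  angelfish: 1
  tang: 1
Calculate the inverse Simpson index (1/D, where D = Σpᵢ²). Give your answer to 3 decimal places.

Total N = 1+1+4+2+1+1 = 10, so the proportions are 0.1, 0.1, 0.4, 0.2, 0.1, 0.1 (working shown to 7 dp, full precision carried).
D = 0.1² + 0.1² + 0.4² + 0.2² + 0.1² + 0.1² = 0.0100000 + 0.0100000 + 0.1600000 + 0.0400000 + 0.0100000 + 0.0100000 = 0.2400000.
So 1/D = 4.16667, i.e. 4.167 to 3 decimal places.

4.167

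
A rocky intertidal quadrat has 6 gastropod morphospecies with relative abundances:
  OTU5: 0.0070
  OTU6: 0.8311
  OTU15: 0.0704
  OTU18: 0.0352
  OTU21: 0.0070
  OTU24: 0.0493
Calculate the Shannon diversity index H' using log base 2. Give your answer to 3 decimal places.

0.976

Each pᵢ log₂ pᵢ term (working shown to 5 dp, full precision carried): 0.007×(-7.15843)=-0.05011, 0.8311×(-0.26691)=-0.22183, 0.0704×(-3.82828)=-0.26951, 0.0352×(-4.82828)=-0.16996, 0.007×(-7.15843)=-0.05011, 0.0493×(-4.34227)=-0.21407.
Sum = -0.97558, so H' = 0.976.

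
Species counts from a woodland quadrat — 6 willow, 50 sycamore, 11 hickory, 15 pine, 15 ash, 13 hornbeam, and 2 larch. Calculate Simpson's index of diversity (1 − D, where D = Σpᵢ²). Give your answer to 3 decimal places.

0.739

Total N = 6+50+11+15+15+13+2 = 112, so the proportions are 0.05357, 0.44643, 0.09821, 0.13393, 0.13393, 0.11607, 0.01786 (working shown to 5 dp, full precision carried).
D = 0.05357² + 0.44643² + 0.09821² + 0.13393² + 0.13393² + 0.11607² + 0.01786² = 0.00287 + 0.19930 + 0.00965 + 0.01794 + 0.01794 + 0.01347 + 0.00032 = 0.26148.
So 1 − D = 0.73852, i.e. 0.739 to 3 decimal places.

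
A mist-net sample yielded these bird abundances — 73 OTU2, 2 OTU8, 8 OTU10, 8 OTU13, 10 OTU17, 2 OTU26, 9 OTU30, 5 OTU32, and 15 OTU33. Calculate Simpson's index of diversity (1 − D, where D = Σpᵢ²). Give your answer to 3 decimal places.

0.662

Total N = 73+2+8+8+10+2+9+5+15 = 132, so the proportions are 0.55303, 0.01515, 0.06061, 0.06061, 0.07576, 0.01515, 0.06818, 0.03788, 0.11364 (working shown to 5 dp, full precision carried).
D = 0.55303² + 0.01515² + 0.06061² + 0.06061² + 0.07576² + 0.01515² + 0.06818² + 0.03788² + 0.11364² = 0.30584 + 0.00023 + 0.00367 + 0.00367 + 0.00574 + 0.00023 + 0.00465 + 0.00143 + 0.01291 = 0.33838.
So 1 − D = 0.66162, i.e. 0.662 to 3 decimal places.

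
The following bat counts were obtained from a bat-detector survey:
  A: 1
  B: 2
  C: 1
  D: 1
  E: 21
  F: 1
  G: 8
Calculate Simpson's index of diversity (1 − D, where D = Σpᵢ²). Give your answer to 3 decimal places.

0.581

Total N = 1+2+1+1+21+1+8 = 35, so the proportions are 0.02857, 0.05714, 0.02857, 0.02857, 0.6, 0.02857, 0.22857 (working shown to 5 dp, full precision carried).
D = 0.02857² + 0.05714² + 0.02857² + 0.02857² + 0.6² + 0.02857² + 0.22857² = 0.00082 + 0.00327 + 0.00082 + 0.00082 + 0.36000 + 0.00082 + 0.05224 = 0.41878.
So 1 − D = 0.58122, i.e. 0.581 to 3 decimal places.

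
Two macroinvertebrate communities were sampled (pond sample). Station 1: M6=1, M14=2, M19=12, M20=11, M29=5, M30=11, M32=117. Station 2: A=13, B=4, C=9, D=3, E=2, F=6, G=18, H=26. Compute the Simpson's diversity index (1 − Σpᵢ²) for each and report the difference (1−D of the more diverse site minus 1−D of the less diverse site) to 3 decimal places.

0.358

Station 1: N=159, proportions 0.00629, 0.01258, 0.07547, 0.06918, 0.03145, 0.06918, 0.73585, giving 1−D = 0.44207 (working shown to 5 dp, full precision carried).
Station 2: N=81, proportions 0.16049, 0.04938, 0.11111, 0.03704, 0.02469, 0.07407, 0.22222, 0.32099, giving 1−D = 0.79957.
Difference = |0.44207 − 0.79957| = 0.35750, i.e. 0.358 to 3 decimal places.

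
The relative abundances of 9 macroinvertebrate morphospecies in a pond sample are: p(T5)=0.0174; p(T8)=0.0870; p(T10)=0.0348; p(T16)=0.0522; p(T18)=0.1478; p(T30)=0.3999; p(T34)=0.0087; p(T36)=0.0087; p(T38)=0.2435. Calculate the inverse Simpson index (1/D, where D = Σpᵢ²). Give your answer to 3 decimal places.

D = 0.0174² + 0.087² + 0.0348² + 0.0522² + 0.1478² + 0.3999² + 0.0087² + 0.0087² + 0.2435² = 0.0003028 + 0.0075690 + 0.0012110 + 0.0027248 + 0.0218448 + 0.1599200 + 0.0000757 + 0.0000757 + 0.0592922 = 0.2530161 (working shown to 7 dp, full precision carried).
So 1/D = 3.95232, i.e. 3.952 to 3 decimal places.

3.952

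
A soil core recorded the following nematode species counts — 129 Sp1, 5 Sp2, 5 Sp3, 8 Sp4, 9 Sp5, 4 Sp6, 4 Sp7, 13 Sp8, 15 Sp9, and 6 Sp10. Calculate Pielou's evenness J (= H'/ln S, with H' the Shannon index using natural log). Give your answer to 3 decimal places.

Total N = 129+5+5+8+9+4+4+13+15+6 = 198, so the proportions are 0.65152, 0.02525, 0.02525, 0.0404, 0.04545, 0.0202, 0.0202, 0.06566, 0.07576, 0.0303 (working shown to 5 dp, full precision carried).
H' = −Σ pᵢ ln pᵢ = −((-0.27914) + (-0.09290) + (-0.09290) + (-0.12965) + (-0.14050) + (-0.07883) + (-0.07883) + (-0.17880) + (-0.19547) + (-0.10595)) = 1.37298.
With S = 10 species, ln S = 2.30259, so J = 1.37298/2.30259 = 0.59628, i.e. 0.596 to 3 decimal places.

0.596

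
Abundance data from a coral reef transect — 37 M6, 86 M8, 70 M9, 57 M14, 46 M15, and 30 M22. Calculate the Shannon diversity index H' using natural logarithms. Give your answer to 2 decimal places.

Total N = 37+86+70+57+46+30 = 326, so the proportions are 0.1135, 0.2638, 0.2147, 0.1748, 0.1411, 0.092 (working shown to 4 dp, full precision carried).
Each pᵢ ln pᵢ term: 0.1135×(-2.1760)=-0.2470, 0.2638×(-1.3326)=-0.3515, 0.2147×(-1.5384)=-0.3303, 0.1748×(-1.7438)=-0.3049, 0.1411×(-1.9583)=-0.2763, 0.092×(-2.3857)=-0.2195.
Sum = -1.7296, so H' = 1.73.

1.73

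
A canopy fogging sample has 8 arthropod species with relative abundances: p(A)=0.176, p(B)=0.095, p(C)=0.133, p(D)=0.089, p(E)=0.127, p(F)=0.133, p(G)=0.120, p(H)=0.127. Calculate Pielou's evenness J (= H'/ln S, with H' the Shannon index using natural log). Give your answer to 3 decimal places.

H' = −Σ pᵢ ln pᵢ = −((-0.30576) + (-0.22362) + (-0.26832) + (-0.21530) + (-0.26207) + (-0.26832) + (-0.25443) + (-0.26207)) = 2.05989 (working shown to 5 dp, full precision carried).
With S = 8 species, ln S = 2.07944, so J = 2.05989/2.07944 = 0.99060, i.e. 0.991 to 3 decimal places.

0.991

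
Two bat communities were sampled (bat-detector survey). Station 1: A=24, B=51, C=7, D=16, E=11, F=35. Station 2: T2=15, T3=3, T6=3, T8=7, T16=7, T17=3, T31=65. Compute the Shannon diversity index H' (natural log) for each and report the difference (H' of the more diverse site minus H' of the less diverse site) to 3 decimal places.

0.352

Station 1: N=144, proportions 0.16667, 0.35417, 0.04861, 0.11111, 0.07639, 0.24306, giving H' = 1.59764 (working shown to 5 dp, full precision carried).
Station 2: N=103, proportions 0.14563, 0.02913, 0.02913, 0.06796, 0.06796, 0.02913, 0.63107, giving H' = 1.24554.
Difference = |1.59764 − 1.24554| = 0.35210, i.e. 0.352 to 3 decimal places.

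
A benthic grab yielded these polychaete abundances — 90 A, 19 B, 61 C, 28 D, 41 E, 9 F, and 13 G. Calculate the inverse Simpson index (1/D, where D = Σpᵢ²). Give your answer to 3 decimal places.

4.573

Total N = 90+19+61+28+41+9+13 = 261, so the proportions are 0.3448276, 0.0727969, 0.2337165, 0.1072797, 0.1570881, 0.0344828, 0.0498084 (working shown to 7 dp, full precision carried).
D = 0.3448276² + 0.0727969² + 0.2337165² + 0.1072797² + 0.1570881² + 0.0344828² + 0.0498084² = 0.1189061 + 0.0052994 + 0.0546234 + 0.0115089 + 0.0246767 + 0.0011891 + 0.0024809 = 0.2186844.
So 1/D = 4.57280, i.e. 4.573 to 3 decimal places.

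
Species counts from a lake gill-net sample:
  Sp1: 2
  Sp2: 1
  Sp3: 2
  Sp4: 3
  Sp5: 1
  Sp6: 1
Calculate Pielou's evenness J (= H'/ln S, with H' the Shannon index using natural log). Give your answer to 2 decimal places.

0.95

Total N = 2+1+2+3+1+1 = 10, so the proportions are 0.2, 0.1, 0.2, 0.3, 0.1, 0.1 (working shown to 4 dp, full precision carried).
H' = −Σ pᵢ ln pᵢ = −((-0.3219) + (-0.2303) + (-0.3219) + (-0.3612) + (-0.2303) + (-0.2303)) = 1.6957.
With S = 6 species, ln S = 1.7918, so J = 1.6957/1.7918 = 0.9464, i.e. 0.95 to 2 decimal places.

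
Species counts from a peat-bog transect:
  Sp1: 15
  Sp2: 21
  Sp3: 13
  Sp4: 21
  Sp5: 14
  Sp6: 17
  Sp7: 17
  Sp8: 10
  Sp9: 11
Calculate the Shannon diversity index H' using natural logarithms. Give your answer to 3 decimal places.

Total N = 15+21+13+21+14+17+17+10+11 = 139, so the proportions are 0.10791, 0.15108, 0.09353, 0.15108, 0.10072, 0.1223, 0.1223, 0.07194, 0.07914 (working shown to 5 dp, full precision carried).
Each pᵢ ln pᵢ term: 0.10791×(-2.22642)=-0.24026, 0.15108×(-1.88995)=-0.28553, 0.09353×(-2.36952)=-0.22161, 0.15108×(-1.88995)=-0.28553, 0.10072×(-2.29542)=-0.23119, 0.1223×(-2.10126)=-0.25699, 0.1223×(-2.10126)=-0.25699, 0.07194×(-2.63189)=-0.18934, 0.07914×(-2.53658)=-0.20074.
Sum = -2.16819, so H' = 2.168.

2.168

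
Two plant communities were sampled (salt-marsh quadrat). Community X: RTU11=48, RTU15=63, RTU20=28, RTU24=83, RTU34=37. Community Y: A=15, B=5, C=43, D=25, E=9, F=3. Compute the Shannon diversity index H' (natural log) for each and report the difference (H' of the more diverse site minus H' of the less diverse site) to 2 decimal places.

0.07

Community X: N=259, proportions 0.1853, 0.2432, 0.1081, 0.3205, 0.1429, giving H' = 1.5394 (working shown to 4 dp, full precision carried).
Community Y: N=100, proportions 0.15, 0.05, 0.43, 0.25, 0.09, 0.03, giving H' = 1.4657.
Difference = |1.5394 − 1.4657| = 0.0737, i.e. 0.07 to 2 decimal places.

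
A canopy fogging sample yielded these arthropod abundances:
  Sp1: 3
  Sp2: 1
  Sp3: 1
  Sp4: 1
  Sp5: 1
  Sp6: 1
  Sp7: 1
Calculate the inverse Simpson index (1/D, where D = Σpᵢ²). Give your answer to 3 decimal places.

Total N = 3+1+1+1+1+1+1 = 9, so the proportions are 0.3333333, 0.1111111, 0.1111111, 0.1111111, 0.1111111, 0.1111111, 0.1111111 (working shown to 7 dp, full precision carried).
D = 0.3333333² + 0.1111111² + 0.1111111² + 0.1111111² + 0.1111111² + 0.1111111² + 0.1111111² = 0.1111111 + 0.0123457 + 0.0123457 + 0.0123457 + 0.0123457 + 0.0123457 + 0.0123457 = 0.1851852.
So 1/D = 5.40000, i.e. 5.400 to 3 decimal places.

5.400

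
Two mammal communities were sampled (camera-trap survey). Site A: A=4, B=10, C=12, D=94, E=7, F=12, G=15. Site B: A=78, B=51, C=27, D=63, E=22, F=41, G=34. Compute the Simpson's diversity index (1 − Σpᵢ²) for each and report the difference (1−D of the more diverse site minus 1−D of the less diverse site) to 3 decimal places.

0.234

Site A: N=154, proportions 0.02597, 0.06494, 0.07792, 0.61039, 0.04545, 0.07792, 0.0974, giving 1−D = 0.59884 (working shown to 5 dp, full precision carried).
Site B: N=316, proportions 0.24684, 0.16139, 0.08544, 0.19937, 0.06962, 0.12975, 0.10759, giving 1−D = 0.83272.
Difference = |0.59884 − 0.83272| = 0.23388, i.e. 0.234 to 3 decimal places.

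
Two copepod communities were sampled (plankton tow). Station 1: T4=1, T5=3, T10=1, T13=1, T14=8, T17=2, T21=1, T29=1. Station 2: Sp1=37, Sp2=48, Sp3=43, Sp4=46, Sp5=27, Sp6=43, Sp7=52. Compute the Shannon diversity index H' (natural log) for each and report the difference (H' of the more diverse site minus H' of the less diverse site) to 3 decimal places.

0.223

Station 1: N=18, proportions 0.05556, 0.16667, 0.05556, 0.05556, 0.44444, 0.11111, 0.05556, 0.05556, giving H' = 1.70606 (working shown to 5 dp, full precision carried).
Station 2: N=296, proportions 0.125, 0.16216, 0.14527, 0.15541, 0.09122, 0.14527, 0.17568, giving H' = 1.92869.
Difference = |1.70606 − 1.92869| = 0.22263, i.e. 0.223 to 3 decimal places.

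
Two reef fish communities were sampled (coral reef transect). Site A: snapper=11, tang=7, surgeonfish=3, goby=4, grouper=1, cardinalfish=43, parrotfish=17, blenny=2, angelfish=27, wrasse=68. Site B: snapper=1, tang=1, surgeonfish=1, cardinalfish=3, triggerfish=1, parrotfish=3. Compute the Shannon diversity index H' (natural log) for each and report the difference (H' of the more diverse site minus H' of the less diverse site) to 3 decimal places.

0.090

Site A: N=183, proportions 0.06011, 0.03825, 0.01639, 0.02186, 0.00546, 0.23497, 0.0929, 0.01093, 0.14754, 0.37158, giving H' = 1.73388 (working shown to 5 dp, full precision carried).
Site B: N=10, proportions 0.1, 0.1, 0.1, 0.3, 0.1, 0.3, giving H' = 1.64342.
Difference = |1.73388 − 1.64342| = 0.09046, i.e. 0.090 to 3 decimal places.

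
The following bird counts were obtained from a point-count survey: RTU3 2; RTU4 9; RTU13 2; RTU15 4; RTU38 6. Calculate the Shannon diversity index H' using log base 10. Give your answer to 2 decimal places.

0.63

Total N = 2+9+2+4+6 = 23, so the proportions are 0.087, 0.3913, 0.087, 0.1739, 0.2609 (working shown to 4 dp, full precision carried).
Each pᵢ log₁₀ pᵢ term: 0.087×(-1.0607)=-0.0922, 0.3913×(-0.4075)=-0.1595, 0.087×(-1.0607)=-0.0922, 0.1739×(-0.7597)=-0.1321, 0.2609×(-0.5836)=-0.1522.
Sum = -0.6283, so H' = 0.63.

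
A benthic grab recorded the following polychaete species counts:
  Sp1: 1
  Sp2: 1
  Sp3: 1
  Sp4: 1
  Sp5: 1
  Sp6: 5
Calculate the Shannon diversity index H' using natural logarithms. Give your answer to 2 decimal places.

Total N = 1+1+1+1+1+5 = 10, so the proportions are 0.1, 0.1, 0.1, 0.1, 0.1, 0.5 (working shown to 4 dp, full precision carried).
Each pᵢ ln pᵢ term: 0.1×(-2.3026)=-0.2303, 0.1×(-2.3026)=-0.2303, 0.1×(-2.3026)=-0.2303, 0.1×(-2.3026)=-0.2303, 0.1×(-2.3026)=-0.2303, 0.5×(-0.6931)=-0.3466.
Sum = -1.4979, so H' = 1.50.

1.50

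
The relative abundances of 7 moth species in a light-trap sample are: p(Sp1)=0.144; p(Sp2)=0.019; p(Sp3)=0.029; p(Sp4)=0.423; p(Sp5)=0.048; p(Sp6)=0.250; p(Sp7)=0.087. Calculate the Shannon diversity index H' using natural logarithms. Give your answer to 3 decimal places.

Each pᵢ ln pᵢ term (working shown to 5 dp, full precision carried): 0.144×(-1.93794)=-0.27906, 0.019×(-3.96332)=-0.07530, 0.029×(-3.54046)=-0.10267, 0.423×(-0.86038)=-0.36394, 0.048×(-3.03655)=-0.14575, 0.25×(-1.38629)=-0.34657, 0.087×(-2.44185)=-0.21244.
Sum = -1.52575, so H' = 1.526.

1.526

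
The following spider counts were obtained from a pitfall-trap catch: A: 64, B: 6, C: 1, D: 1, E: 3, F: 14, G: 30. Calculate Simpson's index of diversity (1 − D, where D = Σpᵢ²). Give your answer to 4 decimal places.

Total N = 64+6+1+1+3+14+30 = 119, so the proportions are 0.537815, 0.05042, 0.008403, 0.008403, 0.02521, 0.117647, 0.252101 (working shown to 6 dp, full precision carried).
D = 0.537815² + 0.05042² + 0.008403² + 0.008403² + 0.02521² + 0.117647² + 0.252101² = 0.289245 + 0.002542 + 0.000071 + 0.000071 + 0.000636 + 0.013841 + 0.063555 = 0.369960.
So 1 − D = 0.630040, i.e. 0.6300 to 4 decimal places.

0.6300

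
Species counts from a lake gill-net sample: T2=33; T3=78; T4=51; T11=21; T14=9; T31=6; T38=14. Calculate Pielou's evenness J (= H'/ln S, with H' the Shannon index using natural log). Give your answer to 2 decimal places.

Total N = 33+78+51+21+9+6+14 = 212, so the proportions are 0.1557, 0.3679, 0.2406, 0.0991, 0.0425, 0.0283, 0.066 (working shown to 4 dp, full precision carried).
H' = −Σ pᵢ ln pᵢ = −((-0.2895) + (-0.3679) + (-0.3427) + (-0.2290) + (-0.1341) + (-0.1009) + (-0.1795)) = 1.6437.
With S = 7 species, ln S = 1.9459, so J = 1.6437/1.9459 = 0.8447, i.e. 0.84 to 2 decimal places.

0.84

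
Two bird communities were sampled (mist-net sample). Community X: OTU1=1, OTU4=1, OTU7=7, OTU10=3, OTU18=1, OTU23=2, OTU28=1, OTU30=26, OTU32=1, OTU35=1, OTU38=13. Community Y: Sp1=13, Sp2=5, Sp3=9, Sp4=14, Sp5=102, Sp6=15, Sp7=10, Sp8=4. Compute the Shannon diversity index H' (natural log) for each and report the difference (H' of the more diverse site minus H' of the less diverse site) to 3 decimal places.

Community X: N=57, proportions 0.01754, 0.01754, 0.12281, 0.05263, 0.01754, 0.03509, 0.01754, 0.45614, 0.01754, 0.01754, 0.22807, giving H' = 1.65080 (working shown to 5 dp, full precision carried).
Community Y: N=172, proportions 0.07558, 0.02907, 0.05233, 0.0814, 0.59302, 0.08721, 0.05814, 0.02326, giving H' = 1.43207.
Difference = |1.65080 − 1.43207| = 0.21873, i.e. 0.219 to 3 decimal places.

0.219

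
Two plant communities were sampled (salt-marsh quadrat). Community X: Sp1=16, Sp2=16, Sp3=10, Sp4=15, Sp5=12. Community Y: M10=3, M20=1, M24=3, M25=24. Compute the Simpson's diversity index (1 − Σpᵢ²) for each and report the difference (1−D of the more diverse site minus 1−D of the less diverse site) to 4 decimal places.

0.4131

Community X: N=69, proportions 0.231884, 0.231884, 0.144928, 0.217391, 0.173913, giving 1−D = 0.793951 (working shown to 6 dp, full precision carried).
Community Y: N=31, proportions 0.096774, 0.032258, 0.096774, 0.774194, giving 1−D = 0.380853.
Difference = |0.793951 − 0.380853| = 0.413098, i.e. 0.4131 to 4 decimal places.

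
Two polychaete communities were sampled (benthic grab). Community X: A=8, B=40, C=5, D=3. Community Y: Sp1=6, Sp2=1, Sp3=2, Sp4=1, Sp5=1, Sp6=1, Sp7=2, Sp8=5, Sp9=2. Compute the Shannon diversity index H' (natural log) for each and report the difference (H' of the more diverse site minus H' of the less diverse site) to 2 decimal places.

Community X: N=56, proportions 0.1429, 0.7143, 0.0893, 0.0536, giving H' = 0.8908 (working shown to 4 dp, full precision carried).
Community Y: N=21, proportions 0.2857, 0.0476, 0.0952, 0.0476, 0.0476, 0.0476, 0.0952, 0.2381, 0.0952, giving H' = 1.9513.
Difference = |0.8908 − 1.9513| = 1.0605, i.e. 1.06 to 2 decimal places.

1.06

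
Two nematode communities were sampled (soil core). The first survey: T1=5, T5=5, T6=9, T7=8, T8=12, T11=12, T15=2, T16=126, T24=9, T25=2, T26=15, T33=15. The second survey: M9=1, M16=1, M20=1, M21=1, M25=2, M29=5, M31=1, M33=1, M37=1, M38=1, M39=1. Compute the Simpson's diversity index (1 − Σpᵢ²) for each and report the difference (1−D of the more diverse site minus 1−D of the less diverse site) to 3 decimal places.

0.201

The first survey: N=220, proportions 0.02273, 0.02273, 0.04091, 0.03636, 0.05455, 0.05455, 0.00909, 0.57273, 0.04091, 0.00909, 0.06818, 0.06818, giving 1−D = 0.65087 (working shown to 5 dp, full precision carried).
The second survey: N=16, proportions 0.0625, 0.0625, 0.0625, 0.0625, 0.125, 0.3125, 0.0625, 0.0625, 0.0625, 0.0625, 0.0625, giving 1−D = 0.85156.
Difference = |0.65087 − 0.85156| = 0.20069, i.e. 0.201 to 3 decimal places.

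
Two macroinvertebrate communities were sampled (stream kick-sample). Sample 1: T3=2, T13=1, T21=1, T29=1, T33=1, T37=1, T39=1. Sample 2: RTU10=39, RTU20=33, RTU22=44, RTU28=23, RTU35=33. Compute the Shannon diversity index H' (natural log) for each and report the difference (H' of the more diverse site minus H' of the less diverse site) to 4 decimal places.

Sample 1: N=8, proportions 0.25, 0.125, 0.125, 0.125, 0.125, 0.125, 0.125, giving H' = 1.9061547 (working shown to 7 dp, full precision carried).
Sample 2: N=172, proportions 0.2267442, 0.1918605, 0.255814, 0.1337209, 0.1918605, giving H' = 1.5877903.
Difference = |1.9061547 − 1.5877903| = 0.3183644, i.e. 0.3184 to 4 decimal places.

0.3184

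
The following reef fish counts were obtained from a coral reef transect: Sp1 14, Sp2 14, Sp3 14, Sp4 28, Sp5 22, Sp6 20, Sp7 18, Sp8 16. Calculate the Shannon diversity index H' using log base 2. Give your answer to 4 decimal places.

Total N = 14+14+14+28+22+20+18+16 = 146, so the proportions are 0.09589, 0.09589, 0.09589, 0.191781, 0.150685, 0.136986, 0.123288, 0.109589 (working shown to 6 dp, full precision carried).
Each pᵢ log₂ pᵢ term: 0.09589×(-3.382470)=-0.324346, 0.09589×(-3.382470)=-0.324346, 0.09589×(-3.382470)=-0.324346, 0.191781×(-2.382470)=-0.456912, 0.150685×(-2.730393)=-0.411429, 0.136986×(-2.867896)=-0.392863, 0.123288×(-3.019900)=-0.372316, 0.109589×(-3.189825)=-0.349570.
Sum = -2.956129, so H' = 2.9561.

2.9561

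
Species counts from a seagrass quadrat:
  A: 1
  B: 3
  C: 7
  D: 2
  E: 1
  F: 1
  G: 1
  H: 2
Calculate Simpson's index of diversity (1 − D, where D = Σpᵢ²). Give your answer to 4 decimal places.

Total N = 1+3+7+2+1+1+1+2 = 18, so the proportions are 0.055556, 0.166667, 0.388889, 0.111111, 0.055556, 0.055556, 0.055556, 0.111111 (working shown to 6 dp, full precision carried).
D = 0.055556² + 0.166667² + 0.388889² + 0.111111² + 0.055556² + 0.055556² + 0.055556² + 0.111111² = 0.003086 + 0.027778 + 0.151235 + 0.012346 + 0.003086 + 0.003086 + 0.003086 + 0.012346 = 0.216049.
So 1 − D = 0.783951, i.e. 0.7840 to 4 decimal places.

0.7840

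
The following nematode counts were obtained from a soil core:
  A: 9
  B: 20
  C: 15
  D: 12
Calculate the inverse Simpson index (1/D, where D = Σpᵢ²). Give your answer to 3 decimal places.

Total N = 9+20+15+12 = 56, so the proportions are 0.1607143, 0.3571429, 0.2678571, 0.2142857 (working shown to 7 dp, full precision carried).
D = 0.1607143² + 0.3571429² + 0.2678571² + 0.2142857² = 0.0258291 + 0.1275510 + 0.0717474 + 0.0459184 = 0.2710459.
So 1/D = 3.68941, i.e. 3.689 to 3 decimal places.

3.689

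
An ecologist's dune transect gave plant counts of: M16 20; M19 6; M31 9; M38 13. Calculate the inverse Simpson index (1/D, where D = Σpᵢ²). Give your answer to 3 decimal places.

Total N = 20+6+9+13 = 48, so the proportions are 0.4166667, 0.125, 0.1875, 0.2708333 (working shown to 7 dp, full precision carried).
D = 0.4166667² + 0.125² + 0.1875² + 0.2708333² = 0.1736111 + 0.0156250 + 0.0351562 + 0.0733507 = 0.2977431.
So 1/D = 3.35860, i.e. 3.359 to 3 decimal places.

3.359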